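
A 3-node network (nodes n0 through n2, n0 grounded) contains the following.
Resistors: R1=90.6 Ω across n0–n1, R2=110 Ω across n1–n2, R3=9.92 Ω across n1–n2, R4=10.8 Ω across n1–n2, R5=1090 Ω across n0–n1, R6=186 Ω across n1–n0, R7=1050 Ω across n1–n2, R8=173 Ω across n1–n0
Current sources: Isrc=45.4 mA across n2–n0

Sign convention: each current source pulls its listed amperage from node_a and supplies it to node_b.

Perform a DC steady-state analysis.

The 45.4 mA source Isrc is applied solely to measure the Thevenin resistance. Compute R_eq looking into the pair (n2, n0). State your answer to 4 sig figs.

Apply KCL at each of the 2 non-ground nodes and solve the resulting linear system.
Node n1: branches {R1, R2, R3, R4, R5, R6, R7, R8} → V_1 = -1.964
Node n2: branches {R2, R3, R4, R7, Isrc} → V_2 = -2.188

R_eq = 48.18 Ω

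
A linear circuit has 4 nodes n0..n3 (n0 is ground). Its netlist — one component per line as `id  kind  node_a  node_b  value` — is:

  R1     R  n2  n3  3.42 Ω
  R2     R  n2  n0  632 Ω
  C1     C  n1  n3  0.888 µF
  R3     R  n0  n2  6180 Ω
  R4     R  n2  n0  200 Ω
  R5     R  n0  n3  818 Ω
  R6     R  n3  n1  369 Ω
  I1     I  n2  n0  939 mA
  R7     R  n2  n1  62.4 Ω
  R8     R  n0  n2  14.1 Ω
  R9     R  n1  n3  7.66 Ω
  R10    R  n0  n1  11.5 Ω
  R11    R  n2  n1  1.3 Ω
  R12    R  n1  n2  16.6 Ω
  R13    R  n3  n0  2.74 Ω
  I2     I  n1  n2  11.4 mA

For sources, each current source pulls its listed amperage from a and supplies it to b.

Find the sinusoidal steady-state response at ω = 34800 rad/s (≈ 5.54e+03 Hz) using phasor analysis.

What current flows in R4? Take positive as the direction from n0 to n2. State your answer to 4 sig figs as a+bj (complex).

0.01376-0.0001487j A

Element admittances at ω=34800 rad/s:
  Y(R1) = 0.2924+0.000j S between n2,n3
  Y(R2) = 0.001582+0.000j S between n2,n0
  Y(C1) = 0.000+0.03090j S between n1,n3
  Y(R3) = 0.0001618+0.000j S between n0,n2
  Y(R4) = 0.005000+0.000j S between n2,n0
  Y(R5) = 0.001222+0.000j S between n0,n3
  Y(R6) = 0.002710+0.000j S between n3,n1
  I1: injects 0.939 A into n0 (from n2)
  Y(R7) = 0.01603+0.000j S between n2,n1
  Y(R8) = 0.07092+0.000j S between n0,n2
  Y(R9) = 0.1305+0.000j S between n1,n3
  Y(R10) = 0.08696+0.000j S between n0,n1
  Y(R11) = 0.7692+0.000j S between n2,n1
  Y(R12) = 0.06024+0.000j S between n1,n2
  Y(R13) = 0.3650+0.000j S between n3,n0
  I2: injects 0.0114 A into n2 (from n1)
Assemble and solve the 3×3 MNA system:
  V(n1)=-2.370+0.04895j  V(n2)=-2.752+0.02974j  V(n3)=-1.418-0.01793j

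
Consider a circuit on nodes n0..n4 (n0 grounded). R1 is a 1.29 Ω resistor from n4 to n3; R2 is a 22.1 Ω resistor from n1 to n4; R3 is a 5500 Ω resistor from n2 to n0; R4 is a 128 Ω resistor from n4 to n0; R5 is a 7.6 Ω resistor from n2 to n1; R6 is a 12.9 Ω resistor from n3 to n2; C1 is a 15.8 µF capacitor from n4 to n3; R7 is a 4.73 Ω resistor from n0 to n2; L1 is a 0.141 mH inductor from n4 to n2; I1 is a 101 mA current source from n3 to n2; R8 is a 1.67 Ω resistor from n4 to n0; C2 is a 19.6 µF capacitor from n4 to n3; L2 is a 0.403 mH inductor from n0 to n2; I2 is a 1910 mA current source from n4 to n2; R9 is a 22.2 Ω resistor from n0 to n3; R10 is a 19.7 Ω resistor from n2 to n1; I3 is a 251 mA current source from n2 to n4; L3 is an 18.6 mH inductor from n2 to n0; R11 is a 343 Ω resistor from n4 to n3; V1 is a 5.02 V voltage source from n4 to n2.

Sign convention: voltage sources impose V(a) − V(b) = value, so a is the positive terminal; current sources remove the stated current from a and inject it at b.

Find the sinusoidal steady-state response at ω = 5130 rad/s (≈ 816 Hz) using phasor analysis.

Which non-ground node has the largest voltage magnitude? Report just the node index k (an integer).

MNA unknowns: 4 node voltages V₁..V_4 plus 1 source current (V1)
R1: Y=0.7752+0.000j on G[4,3]
R2: Y=0.04525+0.000j on G[1,4]
R3: Y=0.0001818+0.000j on G[2,0]
R4: Y=0.007812+0.000j on G[4,0]
R5: Y=0.1316+0.000j on G[2,1]
R6: Y=0.07752+0.000j on G[3,2]
C1: Y=0.000+0.08105j on G[4,3]
R7: Y=0.2114+0.000j on G[0,2]
L1: Y=0.000-1.382j on G[4,2]
I1: z[3]−=0.101, z[2]+=0.101
R8: Y=0.5988+0.000j on G[4,0]
C2: Y=0.000+0.1005j on G[4,3]
L2: Y=0.000-0.4837j on G[0,2]
I2: z[4]−=1.91, z[2]+=1.91
R9: Y=0.04505+0.000j on G[0,3]
R10: Y=0.05076+0.000j on G[2,1]
I3: z[2]−=0.251, z[4]+=0.251
L3: Y=0.000-0.01048j on G[2,0]
R11: Y=0.002915+0.000j on G[4,3]
V1: row V4−V2=5.02, i_V1 at 4,2
solve → V1=-1.827-1.628j, V2=-2.825-1.628j, V3=1.582-1.423j, V4=2.195-1.628j
aux → i_V1=-3.686+7.976j

2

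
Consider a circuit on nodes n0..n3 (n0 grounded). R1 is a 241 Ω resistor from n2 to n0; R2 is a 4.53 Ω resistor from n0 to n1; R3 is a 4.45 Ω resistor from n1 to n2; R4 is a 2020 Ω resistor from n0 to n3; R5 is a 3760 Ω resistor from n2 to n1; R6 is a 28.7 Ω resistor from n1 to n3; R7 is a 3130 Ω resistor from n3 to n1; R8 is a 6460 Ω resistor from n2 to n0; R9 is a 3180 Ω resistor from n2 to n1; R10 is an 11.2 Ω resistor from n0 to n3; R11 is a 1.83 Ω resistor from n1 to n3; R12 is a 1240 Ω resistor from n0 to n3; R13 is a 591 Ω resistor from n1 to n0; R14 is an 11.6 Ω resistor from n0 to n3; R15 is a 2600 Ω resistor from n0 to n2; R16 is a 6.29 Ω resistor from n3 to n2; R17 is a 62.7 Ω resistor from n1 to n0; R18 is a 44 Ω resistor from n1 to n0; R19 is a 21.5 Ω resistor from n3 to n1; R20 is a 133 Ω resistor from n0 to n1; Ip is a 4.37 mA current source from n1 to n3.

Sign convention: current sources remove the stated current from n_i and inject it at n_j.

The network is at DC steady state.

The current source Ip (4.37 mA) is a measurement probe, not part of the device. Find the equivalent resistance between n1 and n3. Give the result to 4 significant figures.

R_eq = 1.208 Ω

Apply KCL at each of the 3 non-ground nodes and solve the resulting linear system.
Node n1: branches {R2, R3, R5, R6, R7, R9, R11, R13, R17, R18, R19, R20, Ip} → V_1 = -0.002096
Node n2: branches {R1, R3, R5, R8, R9, R15, R16} → V_2 = 8.674e-05
Node n3: branches {R4, R6, R7, R10, R11, R12, R14, R16, R19, Ip} → V_3 = 0.003182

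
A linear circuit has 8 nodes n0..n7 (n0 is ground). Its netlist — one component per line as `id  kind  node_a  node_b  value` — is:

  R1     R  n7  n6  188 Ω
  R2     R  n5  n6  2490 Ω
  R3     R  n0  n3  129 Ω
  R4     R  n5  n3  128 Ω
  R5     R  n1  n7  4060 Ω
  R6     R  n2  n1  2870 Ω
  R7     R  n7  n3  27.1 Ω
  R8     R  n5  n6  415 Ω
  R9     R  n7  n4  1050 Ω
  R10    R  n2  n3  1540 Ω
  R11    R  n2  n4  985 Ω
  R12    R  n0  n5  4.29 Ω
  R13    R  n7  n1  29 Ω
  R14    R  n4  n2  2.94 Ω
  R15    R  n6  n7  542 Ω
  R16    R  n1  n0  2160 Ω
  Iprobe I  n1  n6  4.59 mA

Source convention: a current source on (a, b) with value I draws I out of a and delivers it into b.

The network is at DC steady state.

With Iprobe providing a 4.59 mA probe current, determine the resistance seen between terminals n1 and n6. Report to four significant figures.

Apply KCL at each of the 7 non-ground nodes and solve the resulting linear system.
Node n1: branches {R5, R6, R13, R16, Iprobe} → V_1 = -0.2180
Node n2: branches {R6, R10, R11, R14} → V_2 = -0.1040
Node n3: branches {R3, R4, R7, R10} → V_3 = -0.06336
Node n4: branches {R9, R11, R14} → V_4 = -0.1039
Node n5: branches {R2, R4, R8, R12} → V_5 = 0.002540
Node n6: branches {R1, R2, R8, R15, Iprobe} → V_6 = 0.3963
Node n7: branches {R1, R5, R7, R9, R13, R15} → V_7 = -0.08990

R_eq = 133.8 Ω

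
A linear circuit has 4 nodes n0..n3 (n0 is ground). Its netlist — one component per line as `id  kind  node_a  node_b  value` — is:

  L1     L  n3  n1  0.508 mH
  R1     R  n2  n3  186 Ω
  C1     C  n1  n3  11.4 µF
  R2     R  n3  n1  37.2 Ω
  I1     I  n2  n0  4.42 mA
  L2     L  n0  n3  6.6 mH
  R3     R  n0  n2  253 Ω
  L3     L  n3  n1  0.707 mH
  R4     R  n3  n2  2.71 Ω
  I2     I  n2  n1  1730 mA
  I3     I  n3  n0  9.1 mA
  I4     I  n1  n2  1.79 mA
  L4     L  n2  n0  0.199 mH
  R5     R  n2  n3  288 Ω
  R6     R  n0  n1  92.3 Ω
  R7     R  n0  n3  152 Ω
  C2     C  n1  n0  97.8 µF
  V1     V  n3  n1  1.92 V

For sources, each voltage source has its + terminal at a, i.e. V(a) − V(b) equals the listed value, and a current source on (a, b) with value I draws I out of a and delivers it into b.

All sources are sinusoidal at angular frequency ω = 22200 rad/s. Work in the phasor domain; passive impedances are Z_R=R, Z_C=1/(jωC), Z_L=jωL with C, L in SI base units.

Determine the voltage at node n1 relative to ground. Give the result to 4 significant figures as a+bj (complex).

MNA unknowns: 3 node voltages V₁..V_3 plus 1 source current (V1)
L1: Y=0.000-0.08867j on G[3,1]
R1: Y=0.005376+0.000j on G[2,3]
C1: Y=0.000+0.2531j on G[1,3]
R2: Y=0.02688+0.000j on G[3,1]
I1: z[2]−=0.00442, z[0]+=0.00442
L2: Y=0.000-0.006825j on G[0,3]
R3: Y=0.003953+0.000j on G[0,2]
L3: Y=0.000-0.06371j on G[3,1]
R4: Y=0.3690+0.000j on G[3,2]
I2: z[2]−=1.73, z[1]+=1.73
I3: z[3]−=0.0091, z[0]+=0.0091
I4: z[1]−=0.00179, z[2]+=0.00179
L4: Y=0.000-0.2264j on G[2,0]
R5: Y=0.003472+0.000j on G[2,3]
R6: Y=0.01083+0.000j on G[0,1]
R7: Y=0.006579+0.000j on G[0,3]
C2: Y=0.000+2.171j on G[1,0]
V1: row V3−V1=1.92, i_V1 at 3,1
solve → V1=-0.2041-0.1338j, V2=-2.043-1.344j, V3=1.716-0.1338j
aux → i_V1=-1.491-0.6379j

-0.2041-0.1338j V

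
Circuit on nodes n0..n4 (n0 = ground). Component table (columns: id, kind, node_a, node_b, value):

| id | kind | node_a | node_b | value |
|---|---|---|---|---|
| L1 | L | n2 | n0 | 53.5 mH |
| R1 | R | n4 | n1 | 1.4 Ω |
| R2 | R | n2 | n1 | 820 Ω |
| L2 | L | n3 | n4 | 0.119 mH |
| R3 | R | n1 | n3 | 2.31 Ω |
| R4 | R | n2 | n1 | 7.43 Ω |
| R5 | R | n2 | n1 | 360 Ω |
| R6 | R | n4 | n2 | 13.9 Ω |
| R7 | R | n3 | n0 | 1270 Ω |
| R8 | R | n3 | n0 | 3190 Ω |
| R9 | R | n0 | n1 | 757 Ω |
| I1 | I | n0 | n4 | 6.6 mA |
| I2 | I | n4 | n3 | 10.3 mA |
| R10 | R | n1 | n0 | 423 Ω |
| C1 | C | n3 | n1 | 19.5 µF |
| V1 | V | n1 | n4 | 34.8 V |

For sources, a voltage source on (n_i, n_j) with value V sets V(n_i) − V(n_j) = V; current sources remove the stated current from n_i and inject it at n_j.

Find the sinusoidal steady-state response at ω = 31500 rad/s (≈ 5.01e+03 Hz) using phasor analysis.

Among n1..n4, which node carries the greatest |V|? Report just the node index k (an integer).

4

Element admittances at ω=31500 rad/s:
  Y(L1) = 0.000-0.0005934j S between n2,n0
  Y(R1) = 0.7143+0.000j S between n4,n1
  Y(R2) = 0.001220+0.000j S between n2,n1
  Y(L2) = 0.000-0.2668j S between n3,n4
  Y(R3) = 0.4329+0.000j S between n1,n3
  Y(R4) = 0.1346+0.000j S between n2,n1
  Y(R5) = 0.002778+0.000j S between n2,n1
  Y(R6) = 0.07194+0.000j S between n4,n2
  Y(R7) = 0.0007874+0.000j S between n3,n0
  Y(R8) = 0.0003135+0.000j S between n3,n0
  Y(R9) = 0.001321+0.000j S between n0,n1
  I1: injects 0.0066 A into n4 (from n0)
  I2: injects 0.0103 A into n3 (from n4)
  Y(R10) = 0.002364+0.000j S between n1,n0
  Y(C1) = 0.000+0.6142j S between n3,n1
  V1: constraint V(n1)−V(n4) = 34.8
Assemble and solve the 5×5 MNA system:
  V(n1)=-0.4608-4.527j  V(n2)=-12.34-4.562j  V(n3)=9.996+8.503j  V(n4)=-35.26-4.527j
  i(V1)=-29.98+12.08j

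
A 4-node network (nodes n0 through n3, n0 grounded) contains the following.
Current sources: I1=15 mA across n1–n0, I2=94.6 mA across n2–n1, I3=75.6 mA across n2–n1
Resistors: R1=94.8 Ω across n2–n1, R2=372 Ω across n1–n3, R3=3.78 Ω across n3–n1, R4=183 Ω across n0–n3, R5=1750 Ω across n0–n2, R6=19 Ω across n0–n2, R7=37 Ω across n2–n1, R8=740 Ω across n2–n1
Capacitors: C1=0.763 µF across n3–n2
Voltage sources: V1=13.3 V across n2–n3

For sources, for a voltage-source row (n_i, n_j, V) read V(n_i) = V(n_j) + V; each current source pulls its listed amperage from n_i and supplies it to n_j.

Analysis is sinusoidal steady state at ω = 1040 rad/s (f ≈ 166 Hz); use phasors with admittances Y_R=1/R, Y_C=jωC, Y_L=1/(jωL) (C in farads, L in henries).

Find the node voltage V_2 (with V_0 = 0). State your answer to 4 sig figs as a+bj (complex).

0.9831+0.000j V

Element admittances at ω=1040 rad/s:
  I1: injects 0.015 A into n0 (from n1)
  Y(R1) = 0.01055+0.000j S between n2,n1
  Y(R2) = 0.002688+0.000j S between n1,n3
  Y(R3) = 0.2646+0.000j S between n3,n1
  I2: injects 0.0946 A into n1 (from n2)
  Y(C1) = 0.000+0.0007935j S between n3,n2
  Y(R4) = 0.005464+0.000j S between n0,n3
  Y(R5) = 0.0005714+0.000j S between n0,n2
  I3: injects 0.0756 A into n1 (from n2)
  Y(R6) = 0.05263+0.000j S between n0,n2
  Y(R7) = 0.02703+0.000j S between n2,n1
  Y(R8) = 0.001351+0.000j S between n2,n1
  V1: constraint V(n2)−V(n3) = 13.3
Assemble and solve the 4×4 MNA system:
  V(n1)=-10.12+0.000j  V(n2)=0.9831+0.000j  V(n3)=-12.32+0.000j
  i(V1)=-0.6547-0.01055j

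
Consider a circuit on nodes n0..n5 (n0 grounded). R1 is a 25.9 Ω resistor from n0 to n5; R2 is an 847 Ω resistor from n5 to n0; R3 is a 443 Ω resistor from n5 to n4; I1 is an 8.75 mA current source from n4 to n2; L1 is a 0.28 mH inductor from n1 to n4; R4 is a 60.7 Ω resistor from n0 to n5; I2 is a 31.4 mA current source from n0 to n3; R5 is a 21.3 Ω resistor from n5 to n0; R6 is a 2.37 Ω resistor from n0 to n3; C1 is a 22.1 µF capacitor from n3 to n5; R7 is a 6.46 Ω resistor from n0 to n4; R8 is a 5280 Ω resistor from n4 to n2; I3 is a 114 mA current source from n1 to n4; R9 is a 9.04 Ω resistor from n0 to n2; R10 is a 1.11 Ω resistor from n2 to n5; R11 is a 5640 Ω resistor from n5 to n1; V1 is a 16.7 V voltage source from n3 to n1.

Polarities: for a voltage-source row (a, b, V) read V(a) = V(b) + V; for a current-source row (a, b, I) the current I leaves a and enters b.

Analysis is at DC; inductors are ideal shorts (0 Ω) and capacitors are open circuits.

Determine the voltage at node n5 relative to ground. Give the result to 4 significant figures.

Apply KCL at each of the 5 non-ground nodes and solve the resulting linear system.
Node n1: branches {L1, I3, R11, V1} → V_1 = -12.12
Node n2: branches {I1, R8, R9, R10} → V_2 = -0.09722
Node n3: branches {I2, R6, C1, V1} → V_3 = 4.576
Node n4: branches {R3, I1, L1, R7, R8, I3} → V_4 = -12.12
Node n5: branches {R1, R2, R3, R4, R5, C1, R10, R11} → V_5 = -0.1163
Source currents: i(L1)=-2.011, i(V1)=-1.900

-0.1163 V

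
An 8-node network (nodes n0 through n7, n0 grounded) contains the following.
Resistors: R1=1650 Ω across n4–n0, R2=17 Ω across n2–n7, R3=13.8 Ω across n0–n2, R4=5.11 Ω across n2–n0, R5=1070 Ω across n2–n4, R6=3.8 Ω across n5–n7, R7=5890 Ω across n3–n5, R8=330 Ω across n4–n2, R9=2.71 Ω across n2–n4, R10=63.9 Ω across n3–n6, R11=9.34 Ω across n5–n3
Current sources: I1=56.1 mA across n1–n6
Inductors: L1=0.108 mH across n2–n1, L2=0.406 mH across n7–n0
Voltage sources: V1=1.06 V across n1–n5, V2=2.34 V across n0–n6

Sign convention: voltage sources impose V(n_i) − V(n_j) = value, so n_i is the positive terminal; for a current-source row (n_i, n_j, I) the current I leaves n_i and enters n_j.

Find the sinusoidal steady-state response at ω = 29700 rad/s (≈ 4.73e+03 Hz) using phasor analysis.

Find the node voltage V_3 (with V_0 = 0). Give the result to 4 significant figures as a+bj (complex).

-1.211-0.2010j V

Element admittances at ω=29700 rad/s:
  Y(R1) = 0.0006061+0.000j S between n4,n0
  Y(R2) = 0.05882+0.000j S between n2,n7
  Y(R3) = 0.07246+0.000j S between n0,n2
  Y(R4) = 0.1957+0.000j S between n2,n0
  I1: injects 0.0561 A into n6 (from n1)
  Y(R5) = 0.0009346+0.000j S between n2,n4
  Y(R6) = 0.2632+0.000j S between n5,n7
  Y(R7) = 0.0001698+0.000j S between n3,n5
  Y(R8) = 0.003030+0.000j S between n4,n2
  Y(R9) = 0.3690+0.000j S between n2,n4
  Y(L1) = 0.000-0.3118j S between n2,n1
  Y(R10) = 0.01565+0.000j S between n3,n6
  Y(R11) = 0.1071+0.000j S between n5,n3
  Y(L2) = 0.000-0.08293j S between n7,n0
  V1: constraint V(n1)−V(n5) = 1.06
  V2: constraint V(n0)−V(n6) = 2.34
Assemble and solve the 9×9 MNA system:
  V(n1)=0.01431-0.2303j  V(n2)=-0.1424-0.2260j  V(n3)=-1.211-0.2010j  V(n4)=-0.1422-0.2257j  V(n5)=-1.046-0.2303j  V(n6)=-2.340+0.000j  V(n7)=-0.7704-0.4280j
  i(V1)=-0.05476+0.04887j  i(V2)=-0.07378+0.003146j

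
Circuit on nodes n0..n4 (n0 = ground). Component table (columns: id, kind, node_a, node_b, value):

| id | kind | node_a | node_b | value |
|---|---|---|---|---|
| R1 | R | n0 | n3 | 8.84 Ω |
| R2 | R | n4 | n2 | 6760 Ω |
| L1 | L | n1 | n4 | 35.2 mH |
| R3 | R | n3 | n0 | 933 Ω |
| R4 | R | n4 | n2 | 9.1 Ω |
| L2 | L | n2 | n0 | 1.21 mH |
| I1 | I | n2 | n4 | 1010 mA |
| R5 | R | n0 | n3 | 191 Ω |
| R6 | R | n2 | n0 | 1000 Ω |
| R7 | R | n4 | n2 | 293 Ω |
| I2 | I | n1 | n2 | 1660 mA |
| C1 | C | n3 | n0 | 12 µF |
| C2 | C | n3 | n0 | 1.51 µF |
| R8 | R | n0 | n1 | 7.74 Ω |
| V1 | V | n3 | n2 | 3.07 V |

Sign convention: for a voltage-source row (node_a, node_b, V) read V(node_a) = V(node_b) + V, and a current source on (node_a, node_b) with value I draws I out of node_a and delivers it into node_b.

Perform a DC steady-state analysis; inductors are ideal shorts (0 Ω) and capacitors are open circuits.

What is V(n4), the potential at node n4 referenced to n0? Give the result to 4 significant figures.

-2.679 V

Apply KCL at each of the 4 non-ground nodes and solve the resulting linear system.
Node n1: branches {L1, I2, R8} → V_1 = -2.679
Node n2: branches {R2, R4, L2, I1, R6, R7, I2, V1} → V_2 = 0.000
Node n3: branches {R1, R3, R5, C1, C2, V1} → V_3 = 3.070
Node n4: branches {R2, L1, R4, I1, R7} → V_4 = -2.679
Source currents: i(L1)=-1.314, i(L2)=-0.02056, i(V1)=-0.3666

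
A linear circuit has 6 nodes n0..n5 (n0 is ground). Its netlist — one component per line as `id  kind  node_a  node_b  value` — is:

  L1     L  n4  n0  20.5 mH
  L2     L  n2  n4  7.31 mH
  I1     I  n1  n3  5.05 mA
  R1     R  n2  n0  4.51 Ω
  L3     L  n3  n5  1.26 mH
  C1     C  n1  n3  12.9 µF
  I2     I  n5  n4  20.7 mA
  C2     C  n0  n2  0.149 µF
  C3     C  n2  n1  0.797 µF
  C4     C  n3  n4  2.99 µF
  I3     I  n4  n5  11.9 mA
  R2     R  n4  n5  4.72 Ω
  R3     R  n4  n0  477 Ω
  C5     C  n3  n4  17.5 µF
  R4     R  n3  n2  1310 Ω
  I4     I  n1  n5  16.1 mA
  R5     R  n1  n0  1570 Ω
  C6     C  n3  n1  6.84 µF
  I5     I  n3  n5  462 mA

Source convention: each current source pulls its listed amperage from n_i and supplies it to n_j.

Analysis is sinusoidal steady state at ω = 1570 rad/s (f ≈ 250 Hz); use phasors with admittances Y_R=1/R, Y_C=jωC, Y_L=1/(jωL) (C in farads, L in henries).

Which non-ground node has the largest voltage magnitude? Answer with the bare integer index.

Apply KCL at each of the 5 non-ground nodes and solve the resulting linear system.
Node n1: branches {I1, C1, C3, I4, R5, C6} → V_1 = -0.2001-0.2821j
Node n2: branches {L2, R1, C2, C3, R4} → V_2 = 0.0007631-0.0004965j
Node n3: branches {I1, L3, C1, C4, C5, R4, C6, I5} → V_3 = -0.2140-0.9718j
Node n4: branches {L1, L2, I2, C4, I3, R2, R3, C5} → V_4 = -0.009369-0.0007160j
Node n5: branches {L3, I2, I3, R2, I4, I5} → V_5 = -0.1986+0.03589j

3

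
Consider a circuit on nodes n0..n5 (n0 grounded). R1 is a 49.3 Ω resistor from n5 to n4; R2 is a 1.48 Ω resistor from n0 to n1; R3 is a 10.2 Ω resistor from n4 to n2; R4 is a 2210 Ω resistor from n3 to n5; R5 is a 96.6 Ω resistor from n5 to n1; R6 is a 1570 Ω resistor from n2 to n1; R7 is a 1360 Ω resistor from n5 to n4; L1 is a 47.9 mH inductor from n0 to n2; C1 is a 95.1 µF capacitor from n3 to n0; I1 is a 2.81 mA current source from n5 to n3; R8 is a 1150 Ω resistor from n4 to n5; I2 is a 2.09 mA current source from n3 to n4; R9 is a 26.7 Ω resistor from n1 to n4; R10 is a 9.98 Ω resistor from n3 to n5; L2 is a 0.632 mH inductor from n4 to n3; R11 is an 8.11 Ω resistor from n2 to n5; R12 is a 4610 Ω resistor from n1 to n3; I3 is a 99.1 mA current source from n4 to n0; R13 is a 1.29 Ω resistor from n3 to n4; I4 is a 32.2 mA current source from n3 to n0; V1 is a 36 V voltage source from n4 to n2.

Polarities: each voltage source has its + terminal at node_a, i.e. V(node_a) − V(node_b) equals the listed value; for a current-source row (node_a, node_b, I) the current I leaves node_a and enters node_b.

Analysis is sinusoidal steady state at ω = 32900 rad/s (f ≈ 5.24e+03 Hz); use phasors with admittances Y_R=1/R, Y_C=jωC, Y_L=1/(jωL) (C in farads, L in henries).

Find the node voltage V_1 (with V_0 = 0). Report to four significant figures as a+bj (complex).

MNA unknowns: 5 node voltages V₁..V_5 plus 1 source current (V1)
R1: Y=0.02028+0.000j on G[5,4]
R2: Y=0.6757+0.000j on G[0,1]
R3: Y=0.09804+0.000j on G[4,2]
R4: Y=0.0004525+0.000j on G[3,5]
R5: Y=0.01035+0.000j on G[5,1]
R6: Y=0.0006369+0.000j on G[2,1]
R7: Y=0.0007353+0.000j on G[5,4]
L1: Y=0.000-0.0006346j on G[0,2]
C1: Y=0.000+3.129j on G[3,0]
I1: z[5]−=0.00281, z[3]+=0.00281
R8: Y=0.0008696+0.000j on G[4,5]
I2: z[3]−=0.00209, z[4]+=0.00209
R9: Y=0.03745+0.000j on G[1,4]
R10: Y=0.1002+0.000j on G[3,5]
L2: Y=0.000-0.04809j on G[4,3]
R11: Y=0.1233+0.000j on G[2,5]
R12: Y=0.0002169+0.000j on G[1,3]
I3: z[4]−=0.0991, z[0]+=0.0991
R13: Y=0.7752+0.000j on G[3,4]
I4: z[3]−=0.0322, z[0]+=0.0322
V1: row V4−V2=36, i_V1 at 4,2
solve → V1=-0.1528+0.006085j, V2=-33.91+0.09934j, V3=-0.008192+0.008977j, V4=2.088+0.09934j, V5=-16.16+0.06007j
aux → i_V1=-5.739+0.02642j

-0.1528+0.006085j V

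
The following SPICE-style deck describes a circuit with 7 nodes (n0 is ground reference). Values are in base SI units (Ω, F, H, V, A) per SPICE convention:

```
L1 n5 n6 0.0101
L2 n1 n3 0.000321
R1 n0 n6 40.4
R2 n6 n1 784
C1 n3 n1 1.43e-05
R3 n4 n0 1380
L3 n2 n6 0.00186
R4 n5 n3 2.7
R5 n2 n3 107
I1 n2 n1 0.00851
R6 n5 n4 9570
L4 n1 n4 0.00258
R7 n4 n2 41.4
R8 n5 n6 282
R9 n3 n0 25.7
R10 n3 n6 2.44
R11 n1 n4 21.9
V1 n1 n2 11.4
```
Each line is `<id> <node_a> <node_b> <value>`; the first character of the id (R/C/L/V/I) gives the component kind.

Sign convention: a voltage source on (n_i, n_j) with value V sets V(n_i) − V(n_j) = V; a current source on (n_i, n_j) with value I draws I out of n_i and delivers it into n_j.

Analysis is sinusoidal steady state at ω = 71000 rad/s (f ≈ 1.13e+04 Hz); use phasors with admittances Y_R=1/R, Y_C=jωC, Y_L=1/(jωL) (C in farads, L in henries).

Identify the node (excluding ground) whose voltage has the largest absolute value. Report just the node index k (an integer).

Apply KCL at each of the 6 non-ground nodes and solve the resulting linear system.
Node n1: branches {L2, R2, C1, I1, L4, R11, V1} → V_1 = -0.03945-0.1893j
Node n2: branches {L3, R5, I1, R7, V1} → V_2 = -11.44-0.1893j
Node n3: branches {L2, C1, R4, R5, R9, R10} → V_3 = 0.04808-0.07283j
Node n4: branches {R3, R6, L4, R7, R11} → V_4 = -3.914-0.4865j
Node n5: branches {L1, R4, R6, R8} → V_5 = 0.04763-0.07100j
Node n6: branches {L1, R1, R2, L3, R8, R10} → V_6 = 0.03900+0.1287j
Source currents: i(V1)=-0.2830+0.09301j

2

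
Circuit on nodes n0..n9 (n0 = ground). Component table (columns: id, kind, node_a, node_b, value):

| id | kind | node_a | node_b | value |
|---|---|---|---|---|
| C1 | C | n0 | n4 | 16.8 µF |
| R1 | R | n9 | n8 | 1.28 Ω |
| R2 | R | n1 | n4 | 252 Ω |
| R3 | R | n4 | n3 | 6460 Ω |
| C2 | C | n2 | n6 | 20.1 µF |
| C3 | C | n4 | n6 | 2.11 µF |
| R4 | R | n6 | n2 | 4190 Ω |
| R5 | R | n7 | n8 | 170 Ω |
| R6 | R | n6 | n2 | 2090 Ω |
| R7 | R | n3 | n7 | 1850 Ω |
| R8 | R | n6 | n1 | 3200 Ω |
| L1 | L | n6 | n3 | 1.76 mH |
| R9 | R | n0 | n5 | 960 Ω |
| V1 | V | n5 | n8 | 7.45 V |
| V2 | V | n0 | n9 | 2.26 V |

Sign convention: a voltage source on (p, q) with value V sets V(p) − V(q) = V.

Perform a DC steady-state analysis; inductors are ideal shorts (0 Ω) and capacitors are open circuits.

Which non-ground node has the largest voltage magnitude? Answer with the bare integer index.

5

MNA unknowns: 9 node voltages V₁..V_9 plus 3 source currents (L1, V1, V2)
C1: Y=0.000 on G[0,4]
R1: Y=0.7812 on G[9,8]
R2: Y=0.003968 on G[1,4]
R3: Y=0.0001548 on G[4,3]
C2: Y=0.000 on G[2,6]
C3: Y=0.000 on G[4,6]
R4: Y=0.0002387 on G[6,2]
R5: Y=0.005882 on G[7,8]
R6: Y=0.0004785 on G[6,2]
R7: Y=0.0005405 on G[3,7]
R8: Y=0.0003125 on G[6,1]
L1: row V6−V3=0, i_L1 at 6,3
R9: Y=0.001042 on G[0,5]
V1: row V5−V8=7.45, i_V1 at 5,8
V2: row V0−V9=2.26, i_V2 at 0,9
solve → V1=-2.267, V2=-2.267, V3=-2.267, V4=-2.267, V5=5.183, V6=-2.267, V7=-2.267, V8=-2.267, V9=-2.260
aux → i_L1=0.000, i_V1=-0.005399, i_V2=0.005399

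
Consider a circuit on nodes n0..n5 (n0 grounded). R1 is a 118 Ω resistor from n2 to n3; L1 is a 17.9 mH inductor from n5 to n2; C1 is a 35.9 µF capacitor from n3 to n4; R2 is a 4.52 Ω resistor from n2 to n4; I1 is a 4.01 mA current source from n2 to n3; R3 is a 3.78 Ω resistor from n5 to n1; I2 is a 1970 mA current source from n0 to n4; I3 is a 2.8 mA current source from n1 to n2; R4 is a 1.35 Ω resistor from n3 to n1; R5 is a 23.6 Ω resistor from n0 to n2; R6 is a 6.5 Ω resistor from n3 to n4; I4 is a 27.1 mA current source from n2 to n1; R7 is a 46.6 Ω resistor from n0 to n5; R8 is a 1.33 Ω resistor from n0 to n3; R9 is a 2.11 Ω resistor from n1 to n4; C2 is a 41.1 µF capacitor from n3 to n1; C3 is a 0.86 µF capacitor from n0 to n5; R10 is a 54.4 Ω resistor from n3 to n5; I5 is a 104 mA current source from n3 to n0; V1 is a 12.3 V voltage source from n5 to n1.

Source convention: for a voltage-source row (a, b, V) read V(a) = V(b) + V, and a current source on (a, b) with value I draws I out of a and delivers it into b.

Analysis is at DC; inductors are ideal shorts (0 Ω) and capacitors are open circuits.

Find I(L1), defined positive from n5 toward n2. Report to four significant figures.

2.201 A

MNA unknowns: 5 node voltages V₁..V_5 plus 2 source currents (L1, V1)
R1: Y=0.008475 on G[2,3]
L1: row V5−V2=0, i_L1 at 5,2
C1: Y=0.000 on G[3,4]
R2: Y=0.2212 on G[2,4]
I1: z[2]−=0.00401, z[3]+=0.00401
R3: Y=0.2646 on G[5,1]
I2: z[0]−=1.97, z[4]+=1.97
I3: z[1]−=0.0028, z[2]+=0.0028
R4: Y=0.7407 on G[3,1]
R5: Y=0.04237 on G[0,2]
R6: Y=0.1538 on G[3,4]
I4: z[2]−=0.0271, z[1]+=0.0271
R7: Y=0.02146 on G[0,5]
R8: Y=0.7519 on G[0,3]
R9: Y=0.4739 on G[1,4]
C2: Y=0.000 on G[3,1]
C3: Y=0.000 on G[0,5]
R10: Y=0.01838 on G[3,5]
I5: z[3]−=0.104, z[0]+=0.104
V1: row V5−V1=12.3, i_V1 at 5,1
solve → V1=1.244, V2=13.54, V3=1.332, V4=6.785, V5=13.54
aux → i_L1=2.201, i_V1=-5.970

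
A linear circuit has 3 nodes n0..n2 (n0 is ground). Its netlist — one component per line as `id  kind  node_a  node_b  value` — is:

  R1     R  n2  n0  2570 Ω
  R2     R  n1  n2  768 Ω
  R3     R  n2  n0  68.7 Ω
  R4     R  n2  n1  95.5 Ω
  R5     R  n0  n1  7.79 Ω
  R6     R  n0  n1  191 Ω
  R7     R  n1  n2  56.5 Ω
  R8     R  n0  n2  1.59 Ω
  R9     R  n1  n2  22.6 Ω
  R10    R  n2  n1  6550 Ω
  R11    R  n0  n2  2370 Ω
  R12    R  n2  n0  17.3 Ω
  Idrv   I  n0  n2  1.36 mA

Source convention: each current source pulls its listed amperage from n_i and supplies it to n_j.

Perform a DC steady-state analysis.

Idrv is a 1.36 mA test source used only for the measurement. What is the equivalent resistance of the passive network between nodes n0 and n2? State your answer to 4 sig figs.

MNA unknowns: 2 node voltages V₁..V_2
R1: Y=0.0003891 on G[2,0]
R2: Y=0.001302 on G[1,2]
R3: Y=0.01456 on G[2,0]
R4: Y=0.01047 on G[2,1]
R5: Y=0.1284 on G[0,1]
R6: Y=0.005236 on G[0,1]
R7: Y=0.01770 on G[1,2]
R8: Y=0.6289 on G[0,2]
R9: Y=0.04425 on G[1,2]
R10: Y=0.0001527 on G[2,1]
R11: Y=0.0004219 on G[0,2]
R12: Y=0.05780 on G[2,0]
Idrv: z[0]−=0.00136, z[2]+=0.00136
solve → V1=0.0006459, V2=0.001814

R_eq = 1.334 Ω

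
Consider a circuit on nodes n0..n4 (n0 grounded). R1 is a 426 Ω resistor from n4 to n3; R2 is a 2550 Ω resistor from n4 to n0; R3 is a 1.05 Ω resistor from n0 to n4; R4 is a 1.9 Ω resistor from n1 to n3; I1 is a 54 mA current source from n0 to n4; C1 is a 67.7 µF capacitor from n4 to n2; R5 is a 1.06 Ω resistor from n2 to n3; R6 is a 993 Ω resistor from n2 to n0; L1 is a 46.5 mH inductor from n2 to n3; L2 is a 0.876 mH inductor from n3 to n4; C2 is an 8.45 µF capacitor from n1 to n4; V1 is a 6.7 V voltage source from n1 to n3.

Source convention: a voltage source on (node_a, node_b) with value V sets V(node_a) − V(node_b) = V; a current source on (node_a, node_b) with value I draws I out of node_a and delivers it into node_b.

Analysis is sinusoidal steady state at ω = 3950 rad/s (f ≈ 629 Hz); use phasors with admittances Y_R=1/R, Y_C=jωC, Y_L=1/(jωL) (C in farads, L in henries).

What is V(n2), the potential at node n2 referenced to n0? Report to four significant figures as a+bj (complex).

Element admittances at ω=3950 rad/s:
  Y(R1) = 0.002347+0.000j S between n4,n3
  Y(R2) = 0.0003922+0.000j S between n4,n0
  Y(R3) = 0.9524+0.000j S between n0,n4
  Y(R4) = 0.5263+0.000j S between n1,n3
  I1: injects 0.054 A into n4 (from n0)
  Y(C1) = 0.000+0.2674j S between n4,n2
  Y(R5) = 0.9434+0.000j S between n2,n3
  Y(R6) = 0.001007+0.000j S between n2,n0
  Y(L1) = 0.000-0.005444j S between n2,n3
  Y(L2) = 0.000-0.2890j S between n3,n4
  Y(C2) = 0.000+0.03338j S between n1,n4
  V1: constraint V(n1)−V(n3) = 6.7
Assemble and solve the 5×5 MNA system:
  V(n1)=7.093-3.001j  V(n2)=-0.4208-2.867j  V(n3)=0.3931-3.001j  V(n4)=0.05712+0.003031j
  i(V1)=-3.627-0.2348j

-0.4208-2.867j V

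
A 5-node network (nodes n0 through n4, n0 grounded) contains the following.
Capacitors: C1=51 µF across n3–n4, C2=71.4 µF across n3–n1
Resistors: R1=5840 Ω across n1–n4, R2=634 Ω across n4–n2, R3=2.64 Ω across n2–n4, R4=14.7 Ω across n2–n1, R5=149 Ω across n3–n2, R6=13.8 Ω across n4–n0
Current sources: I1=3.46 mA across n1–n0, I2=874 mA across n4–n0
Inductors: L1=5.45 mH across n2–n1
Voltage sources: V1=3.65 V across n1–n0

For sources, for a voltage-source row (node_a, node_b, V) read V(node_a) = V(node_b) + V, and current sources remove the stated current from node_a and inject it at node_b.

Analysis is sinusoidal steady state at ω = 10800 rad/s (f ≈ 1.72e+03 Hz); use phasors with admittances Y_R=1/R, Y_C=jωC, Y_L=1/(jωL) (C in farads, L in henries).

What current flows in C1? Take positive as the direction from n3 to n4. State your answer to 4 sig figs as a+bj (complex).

MNA unknowns: 4 node voltages V₁..V_4 plus 1 source current (V1)
C1: Y=0.000+0.5508j on G[3,4]
R1: Y=0.0001712+0.000j on G[1,4]
R2: Y=0.001577+0.000j on G[4,2]
R3: Y=0.3788+0.000j on G[2,4]
R4: Y=0.06803+0.000j on G[2,1]
C2: Y=0.000+0.7711j on G[3,1]
I1: z[1]−=0.00346, z[0]+=0.00346
I2: z[4]−=0.874, z[0]+=0.874
R5: Y=0.006711+0.000j on G[3,2]
L1: Y=0.000-0.01699j on G[2,1]
R6: Y=0.07246+0.000j on G[4,0]
V1: row V1−V0=3.65, i_V1 at 1,0
solve → V1=3.650+0.000j, V2=2.435+2.576j, V3=3.103+1.301j, V4=2.321+3.114j
aux → i_V1=-1.046-0.2256j

0.9986+0.4306j A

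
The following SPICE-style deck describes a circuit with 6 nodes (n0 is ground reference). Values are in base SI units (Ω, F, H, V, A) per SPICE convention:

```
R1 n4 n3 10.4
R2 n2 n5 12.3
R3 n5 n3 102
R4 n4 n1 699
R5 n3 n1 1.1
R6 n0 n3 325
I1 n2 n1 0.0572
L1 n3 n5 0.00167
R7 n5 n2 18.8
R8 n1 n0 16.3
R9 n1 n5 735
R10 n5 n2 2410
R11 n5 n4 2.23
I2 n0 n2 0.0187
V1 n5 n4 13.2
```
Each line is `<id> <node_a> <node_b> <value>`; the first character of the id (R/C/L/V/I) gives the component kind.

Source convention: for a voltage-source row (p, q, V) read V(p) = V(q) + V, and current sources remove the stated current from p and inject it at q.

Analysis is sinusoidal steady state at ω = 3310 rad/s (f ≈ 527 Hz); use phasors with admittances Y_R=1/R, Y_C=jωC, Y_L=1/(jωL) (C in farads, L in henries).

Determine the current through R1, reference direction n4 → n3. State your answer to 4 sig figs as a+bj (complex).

Element admittances at ω=3310 rad/s:
  Y(R1) = 0.09615+0.000j S between n4,n3
  Y(R2) = 0.08130+0.000j S between n2,n5
  Y(R3) = 0.009804+0.000j S between n5,n3
  Y(R4) = 0.001431+0.000j S between n4,n1
  Y(R5) = 0.9091+0.000j S between n3,n1
  Y(R6) = 0.003077+0.000j S between n0,n3
  I1: injects 0.0572 A into n1 (from n2)
  Y(L1) = 0.000-0.1809j S between n3,n5
  Y(R7) = 0.05319+0.000j S between n5,n2
  Y(R8) = 0.06135+0.000j S between n1,n0
  Y(R9) = 0.001361+0.000j S between n1,n5
  Y(R10) = 0.0004149+0.000j S between n5,n2
  Y(R11) = 0.4484+0.000j S between n5,n4
  I2: injects 0.0187 A into n2 (from n0)
  V1: constraint V(n5)−V(n4) = 13.2
Assemble and solve the 6×6 MNA system:
  V(n1)=0.2918+0.0007394j  V(n2)=3.025+5.060j  V(n3)=0.2600-0.01474j  V(n4)=-9.890+5.060j  V(n5)=3.310+5.060j
  i(V1)=-6.910+0.4952j

-0.9759+0.4879j A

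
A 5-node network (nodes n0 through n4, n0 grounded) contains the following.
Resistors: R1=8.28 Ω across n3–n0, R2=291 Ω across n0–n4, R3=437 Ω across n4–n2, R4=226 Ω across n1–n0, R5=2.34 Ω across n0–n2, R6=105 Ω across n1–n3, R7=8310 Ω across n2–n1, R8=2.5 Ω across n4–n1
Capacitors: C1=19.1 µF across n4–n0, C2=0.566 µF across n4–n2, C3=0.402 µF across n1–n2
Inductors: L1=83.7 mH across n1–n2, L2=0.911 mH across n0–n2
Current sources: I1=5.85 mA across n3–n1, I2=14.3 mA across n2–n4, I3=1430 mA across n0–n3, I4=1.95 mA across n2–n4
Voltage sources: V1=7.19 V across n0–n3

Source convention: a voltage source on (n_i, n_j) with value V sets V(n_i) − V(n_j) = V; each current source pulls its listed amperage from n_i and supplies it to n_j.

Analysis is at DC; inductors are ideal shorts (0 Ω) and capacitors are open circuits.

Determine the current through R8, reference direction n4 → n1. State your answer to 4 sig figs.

MNA unknowns: 4 node voltages V₁..V_4 plus 3 source currents (L1, L2, V1)
R1: Y=0.1208 on G[3,0]
C1: Y=0.000 on G[4,0]
C2: Y=0.000 on G[4,2]
R2: Y=0.003436 on G[0,4]
R3: Y=0.002288 on G[4,2]
L1: row V1−V2=0, i_L1 at 1,2
C3: Y=0.000 on G[1,2]
I1: z[3]−=0.00585, z[1]+=0.00585
R4: Y=0.004425 on G[1,0]
R5: Y=0.4274 on G[0,2]
I2: z[2]−=0.0143, z[4]+=0.0143
I3: z[0]−=1.43, z[3]+=1.43
I4: z[2]−=0.00195, z[4]+=0.00195
R6: Y=0.009524 on G[1,3]
R7: Y=0.0001203 on G[2,1]
L2: row V0−V2=0, i_L2 at 0,2
R8: Y=0.4000 on G[4,1]
V1: row V0−V3=7.19, i_V1 at 0,3
solve → V1=0.000, V2=0.000, V3=-7.190, V4=0.04005
aux → i_L1=-0.04661, i_L2=0.06276, i_V1=-2.361

0.01602 A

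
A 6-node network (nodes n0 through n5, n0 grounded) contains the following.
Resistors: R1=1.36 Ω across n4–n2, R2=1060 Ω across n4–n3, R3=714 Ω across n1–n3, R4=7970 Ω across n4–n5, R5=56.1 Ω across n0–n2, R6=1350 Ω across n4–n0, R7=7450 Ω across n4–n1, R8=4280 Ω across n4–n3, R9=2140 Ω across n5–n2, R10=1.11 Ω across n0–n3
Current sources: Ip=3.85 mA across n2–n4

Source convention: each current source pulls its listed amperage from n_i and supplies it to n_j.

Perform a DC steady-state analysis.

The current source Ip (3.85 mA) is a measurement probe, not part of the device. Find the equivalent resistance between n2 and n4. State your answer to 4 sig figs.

Element admittances at DC:
  Y(R1) = 0.7353 S between n4,n2
  Y(R2) = 0.0009434 S between n4,n3
  Y(R3) = 0.001401 S between n1,n3
  Y(R4) = 0.0001255 S between n4,n5
  Y(R5) = 0.01783 S between n0,n2
  Y(R6) = 0.0007407 S between n4,n0
  Y(R7) = 0.0001342 S between n4,n1
  Y(R8) = 0.0002336 S between n4,n3
  Y(R9) = 0.0004673 S between n5,n2
  Y(R10) = 0.9009 S between n0,n3
  Ip: injects 0.00385 A into n4 (from n2)
Assemble and solve the 5×5 MNA system:
  V(n1)=0.0004160  V(n2)=-0.0005359  V(n3)=6.750e-06  V(n4)=0.004686  V(n5)=0.0005695

R_eq = 1.356 Ω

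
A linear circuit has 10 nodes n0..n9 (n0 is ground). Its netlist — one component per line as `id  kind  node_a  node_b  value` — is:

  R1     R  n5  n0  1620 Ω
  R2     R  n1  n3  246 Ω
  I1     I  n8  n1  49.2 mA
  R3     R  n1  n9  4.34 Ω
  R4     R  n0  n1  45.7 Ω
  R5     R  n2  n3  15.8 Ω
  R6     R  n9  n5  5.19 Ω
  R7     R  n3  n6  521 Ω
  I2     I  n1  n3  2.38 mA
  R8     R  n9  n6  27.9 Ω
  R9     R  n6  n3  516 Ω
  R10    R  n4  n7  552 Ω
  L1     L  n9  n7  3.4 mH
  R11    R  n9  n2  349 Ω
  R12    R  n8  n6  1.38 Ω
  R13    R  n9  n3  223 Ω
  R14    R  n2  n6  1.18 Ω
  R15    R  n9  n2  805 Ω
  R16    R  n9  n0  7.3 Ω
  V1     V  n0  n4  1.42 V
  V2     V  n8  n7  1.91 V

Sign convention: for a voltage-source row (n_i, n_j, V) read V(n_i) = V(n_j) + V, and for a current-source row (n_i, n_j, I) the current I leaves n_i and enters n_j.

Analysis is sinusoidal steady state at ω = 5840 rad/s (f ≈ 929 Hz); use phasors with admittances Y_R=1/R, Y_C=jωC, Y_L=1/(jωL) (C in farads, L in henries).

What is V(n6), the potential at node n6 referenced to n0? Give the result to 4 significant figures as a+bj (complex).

0.5252-1.337j V

MNA unknowns: 9 node voltages V₁..V_9 plus 2 source currents (V1, V2)
R1: Y=0.0006173+0.000j on G[5,0]
R2: Y=0.004065+0.000j on G[1,3]
I1: z[8]−=0.0492, z[1]+=0.0492
R3: Y=0.2304+0.000j on G[1,9]
R4: Y=0.02188+0.000j on G[0,1]
R5: Y=0.06329+0.000j on G[2,3]
R6: Y=0.1927+0.000j on G[9,5]
R7: Y=0.001919+0.000j on G[3,6]
I2: z[1]−=0.00238, z[3]+=0.00238
R8: Y=0.03584+0.000j on G[9,6]
R9: Y=0.001938+0.000j on G[6,3]
R10: Y=0.001812+0.000j on G[4,7]
L1: Y=0.000-0.05036j on G[9,7]
R11: Y=0.002865+0.000j on G[9,2]
R12: Y=0.7246+0.000j on G[8,6]
R13: Y=0.004484+0.000j on G[9,3]
R14: Y=0.8475+0.000j on G[2,6]
R15: Y=0.001242+0.000j on G[9,2]
R16: Y=0.1370+0.000j on G[9,0]
V1: row V0−V4=1.42, i_V1 at 0,4
V2: row V8−V7=1.91, i_V2 at 8,7
solve → V1=0.1660-0.001475j, V2=0.5210-1.319j, V3=0.5011-1.170j, V4=-1.420+0.000j, V5=-0.02721+0.01894j, V6=0.5252-1.337j, V7=-1.353-1.425j, V8=0.5575-1.425j, V9=-0.02729+0.01900j
aux → i_V1=-0.0001222+0.002582j, i_V2=-0.07261+0.06416j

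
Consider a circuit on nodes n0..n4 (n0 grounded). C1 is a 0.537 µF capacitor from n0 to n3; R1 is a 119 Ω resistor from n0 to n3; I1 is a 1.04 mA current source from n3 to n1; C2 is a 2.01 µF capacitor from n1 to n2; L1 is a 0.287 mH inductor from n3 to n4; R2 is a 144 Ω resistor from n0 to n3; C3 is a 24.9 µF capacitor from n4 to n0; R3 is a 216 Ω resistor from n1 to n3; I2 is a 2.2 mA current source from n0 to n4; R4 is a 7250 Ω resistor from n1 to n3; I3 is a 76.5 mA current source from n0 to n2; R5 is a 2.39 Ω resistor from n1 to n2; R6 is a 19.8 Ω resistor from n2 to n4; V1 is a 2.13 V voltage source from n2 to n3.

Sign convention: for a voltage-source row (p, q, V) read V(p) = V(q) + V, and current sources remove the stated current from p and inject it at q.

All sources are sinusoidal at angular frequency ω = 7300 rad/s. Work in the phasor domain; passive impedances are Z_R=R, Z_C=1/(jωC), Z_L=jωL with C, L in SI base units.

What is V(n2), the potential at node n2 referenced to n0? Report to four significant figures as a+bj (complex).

Apply KCL at each of the 4 non-ground nodes and solve the resulting linear system.
Node n1: branches {I1, C2, R3, R4, R5} → V_1 = 2.127-0.4875j
Node n2: branches {C2, I3, R5, R6, V1} → V_2 = 2.148-0.4882j
Node n3: branches {C1, R1, I1, L1, R2, R3, R4, V1} → V_3 = 0.01816-0.4882j
Node n4: branches {L1, C3, I2, R6} → V_4 = 0.04083-0.4209j
Source currents: i(V1)=-0.03894+0.003396j

2.148-0.4882j V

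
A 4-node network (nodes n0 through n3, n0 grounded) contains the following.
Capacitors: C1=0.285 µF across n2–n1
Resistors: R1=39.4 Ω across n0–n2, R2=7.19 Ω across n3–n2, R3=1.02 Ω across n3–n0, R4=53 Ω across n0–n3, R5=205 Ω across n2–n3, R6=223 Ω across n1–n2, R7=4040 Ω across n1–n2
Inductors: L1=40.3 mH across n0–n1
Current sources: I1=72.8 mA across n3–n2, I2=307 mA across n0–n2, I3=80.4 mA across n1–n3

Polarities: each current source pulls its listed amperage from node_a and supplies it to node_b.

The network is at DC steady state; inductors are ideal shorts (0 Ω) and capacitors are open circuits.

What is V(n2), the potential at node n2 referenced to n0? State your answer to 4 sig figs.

2.442 V

Element admittances at DC:
  Y(C1) = 0.000 S between n2,n1
  Y(R1) = 0.02538 S between n0,n2
  Y(R2) = 0.1391 S between n3,n2
  L1: short n0↔n1 (DC inductor)
  I1: injects 0.0728 A into n2 (from n3)
  I2: injects 0.307 A into n2 (from n0)
  Y(R3) = 0.9804 S between n3,n0
  Y(R4) = 0.01887 S between n0,n3
  Y(R5) = 0.004878 S between n2,n3
  Y(R6) = 0.004484 S between n1,n2
  Y(R7) = 0.0002475 S between n1,n2
  I3: injects 0.0804 A into n3 (from n1)
Assemble and solve the 4×4 MNA system:
  V(n1)=0.000  V(n2)=2.442  V(n3)=0.3141
  i(L1)=0.06885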